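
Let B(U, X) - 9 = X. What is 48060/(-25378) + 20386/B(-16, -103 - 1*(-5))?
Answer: -260816624/1129321 ≈ -230.95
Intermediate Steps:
B(U, X) = 9 + X
48060/(-25378) + 20386/B(-16, -103 - 1*(-5)) = 48060/(-25378) + 20386/(9 + (-103 - 1*(-5))) = 48060*(-1/25378) + 20386/(9 + (-103 + 5)) = -24030/12689 + 20386/(9 - 98) = -24030/12689 + 20386/(-89) = -24030/12689 + 20386*(-1/89) = -24030/12689 - 20386/89 = -260816624/1129321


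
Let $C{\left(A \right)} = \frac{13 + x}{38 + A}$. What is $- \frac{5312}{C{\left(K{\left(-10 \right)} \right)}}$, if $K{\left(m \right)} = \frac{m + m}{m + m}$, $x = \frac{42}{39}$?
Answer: $- \frac{897728}{61} \approx -14717.0$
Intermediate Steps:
$x = \frac{14}{13}$ ($x = 42 \cdot \frac{1}{39} = \frac{14}{13} \approx 1.0769$)
$K{\left(m \right)} = 1$ ($K{\left(m \right)} = \frac{2 m}{2 m} = 2 m \frac{1}{2 m} = 1$)
$C{\left(A \right)} = \frac{183}{13 \left(38 + A\right)}$ ($C{\left(A \right)} = \frac{13 + \frac{14}{13}}{38 + A} = \frac{183}{13 \left(38 + A\right)}$)
$- \frac{5312}{C{\left(K{\left(-10 \right)} \right)}} = - \frac{5312}{\frac{183}{13} \frac{1}{38 + 1}} = - \frac{5312}{\frac{183}{13} \cdot \frac{1}{39}} = - \frac{5312}{\frac{61}{169}} = \left(-5312\right) \frac{169}{61} = - \frac{897728}{61}$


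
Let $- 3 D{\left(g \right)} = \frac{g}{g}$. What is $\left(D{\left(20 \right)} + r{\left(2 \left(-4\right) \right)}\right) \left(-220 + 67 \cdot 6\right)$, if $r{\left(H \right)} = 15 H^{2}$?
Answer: $\frac{523978}{3} \approx 1.7466 \cdot 10^{5}$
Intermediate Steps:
$D{\left(g \right)} = - \frac{1}{3}$ ($D{\left(g \right)} = - \frac{g \frac{1}{g}}{3} = \left(- \frac{1}{3}\right) 1 = - \frac{1}{3}$)
$\left(D{\left(20 \right)} + r{\left(2 \left(-4\right) \right)}\right) \left(-220 + 67 \cdot 6\right) = \left(- \frac{1}{3} + 15 \left(2 \left(-4\right)\right)^{2}\right) \left(-220 + 67 \cdot 6\right) = \left(- \frac{1}{3} + 15 \left(-8\right)^{2}\right) \left(-220 + 402\right) = \left(- \frac{1}{3} + 15 \cdot 64\right) 182 = \left(- \frac{1}{3} + 960\right) 182 = \frac{2879}{3} \cdot 182 = \frac{523978}{3}$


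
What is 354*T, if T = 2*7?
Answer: 4956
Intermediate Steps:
T = 14
354*T = 354*14 = 4956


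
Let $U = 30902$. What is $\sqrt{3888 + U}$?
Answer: $7 \sqrt{710} \approx 186.52$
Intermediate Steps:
$\sqrt{3888 + U} = \sqrt{3888 + 30902} = \sqrt{34790} = 7 \sqrt{710}$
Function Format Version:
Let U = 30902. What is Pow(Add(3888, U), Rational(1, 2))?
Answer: Mul(7, Pow(710, Rational(1, 2))) ≈ 186.52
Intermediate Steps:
Pow(Add(3888, U), Rational(1, 2)) = Pow(Add(3888, 30902), Rational(1, 2)) = Pow(34790, Rational(1, 2)) = Mul(7, Pow(710, Rational(1, 2)))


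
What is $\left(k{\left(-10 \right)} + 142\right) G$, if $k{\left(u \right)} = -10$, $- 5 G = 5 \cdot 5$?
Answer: $-660$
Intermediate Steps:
$G = -5$ ($G = - \frac{5 \cdot 5}{5} = \left(- \frac{1}{5}\right) 25 = -5$)
$\left(k{\left(-10 \right)} + 142\right) G = \left(-10 + 142\right) \left(-5\right) = 132 \left(-5\right) = -660$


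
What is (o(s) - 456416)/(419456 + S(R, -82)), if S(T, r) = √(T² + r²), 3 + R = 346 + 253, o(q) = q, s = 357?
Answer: -47824170976/43985743499 + 456059*√90485/87971486998 ≈ -1.0857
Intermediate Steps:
R = 596 (R = -3 + (346 + 253) = -3 + 599 = 596)
(o(s) - 456416)/(419456 + S(R, -82)) = (357 - 456416)/(419456 + √(596² + (-82)²)) = -456059/(419456 + √(355216 + 6724)) = -456059/(419456 + √361940) = -456059/(419456 + 2*√90485)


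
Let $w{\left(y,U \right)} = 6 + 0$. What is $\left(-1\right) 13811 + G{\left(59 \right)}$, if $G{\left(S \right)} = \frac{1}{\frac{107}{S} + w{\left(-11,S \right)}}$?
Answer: $- \frac{6366812}{461} \approx -13811.0$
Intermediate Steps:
$w{\left(y,U \right)} = 6$
$G{\left(S \right)} = \frac{1}{6 + \frac{107}{S}}$ ($G{\left(S \right)} = \frac{1}{\frac{107}{S} + 6} = \frac{1}{6 + \frac{107}{S}}$)
$\left(-1\right) 13811 + G{\left(59 \right)} = \left(-1\right) 13811 + \frac{59}{107 + 6 \cdot 59} = -13811 + \frac{59}{107 + 354} = -13811 + \frac{59}{461} = - \frac{6366812}{461}$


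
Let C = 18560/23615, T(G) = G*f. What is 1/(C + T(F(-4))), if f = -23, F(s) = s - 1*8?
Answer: 4723/1307260 ≈ 0.0036129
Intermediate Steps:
F(s) = -8 + s (F(s) = s - 8 = -8 + s)
T(G) = -23*G (T(G) = G*(-23) = -23*G)
C = 3712/4723 (C = 18560*(1/23615) = 3712/4723 ≈ 0.78594)
1/(C + T(F(-4))) = 1/(3712/4723 - 23*(-8 - 4)) = 1/(3712/4723 - 23*(-12)) = 1/(3712/4723 + 276) = 1/(1307260/4723) = 4723/1307260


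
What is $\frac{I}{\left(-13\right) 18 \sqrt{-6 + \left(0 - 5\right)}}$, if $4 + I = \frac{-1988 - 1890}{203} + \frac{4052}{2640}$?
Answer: $- \frac{412823 i \sqrt{11}}{49266360} \approx - 0.027791 i$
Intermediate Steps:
$I = - \frac{412823}{19140}$ ($I = -4 + \left(\frac{-1988 - 1890}{203} + \frac{4052}{2640}\right) = -4 + \left(\left(-3878\right) \frac{1}{203} + 4052 \cdot \frac{1}{2640}\right) = -4 + \left(- \frac{554}{29} + \frac{1013}{660}\right) = -4 - \frac{336263}{19140} = - \frac{412823}{19140} \approx -21.569$)
$\frac{I}{\left(-13\right) 18 \sqrt{-6 + \left(0 - 5\right)}} = - \frac{412823}{19140 \left(-13\right) 18 \sqrt{-6 + \left(0 - 5\right)}} = - \frac{412823}{19140 \left(- 234 \sqrt{-6 - 5}\right)} = - \frac{412823}{19140 \left(- 234 \sqrt{-11}\right)} = - \frac{412823}{19140 \left(- 234 i \sqrt{11}\right)} = - \frac{412823 \frac{i \sqrt{11}}{2574}}{19140} = - \frac{412823 i \sqrt{11}}{49266360}$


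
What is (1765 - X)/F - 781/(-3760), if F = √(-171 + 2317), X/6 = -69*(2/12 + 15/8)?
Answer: 781/3760 + 10441*√2146/8584 ≈ 56.554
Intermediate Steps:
X = -3381/4 (X = 6*(-69*(2/12 + 15/8)) = 6*(-69*(2*(1/12) + 15*(⅛))) = 6*(-69*(⅙ + 15/8)) = 6*(-69*49/24) = 6*(-1127/8) = -3381/4 ≈ -845.25)
F = √2146 ≈ 46.325
(1765 - X)/F - 781/(-3760) = (1765 - 1*(-3381/4))/(√2146) - 781/(-3760) = (1765 + 3381/4)*(√2146/2146) - 781*(-1/3760) = 10441*(√2146/2146)/4 + 781/3760 = 10441*√2146/8584 + 781/3760 = 781/3760 + 10441*√2146/8584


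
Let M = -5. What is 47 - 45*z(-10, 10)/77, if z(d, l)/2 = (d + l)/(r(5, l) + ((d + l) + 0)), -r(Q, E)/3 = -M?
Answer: 47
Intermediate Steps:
r(Q, E) = -15 (r(Q, E) = -(-3)*(-5) = -3*5 = -15)
z(d, l) = 2*(d + l)/(-15 + d + l) (z(d, l) = 2*((d + l)/(-15 + ((d + l) + 0))) = 2*((d + l)/(-15 + (d + l))) = 2*((d + l)/(-15 + d + l)) = 2*(d + l)/(-15 + d + l))
47 - 45*z(-10, 10)/77 = 47 - 45*2*(-10 + 10)/(-15 - 10 + 10)/77 = 47 - 45*2*0/(-15)/77 = 47 - 45*2*(-1/15)*0/77 = 47 - 0/77 = 47 - 45*0 = 47 + 0 = 47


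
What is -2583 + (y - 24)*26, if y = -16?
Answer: -3623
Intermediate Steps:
-2583 + (y - 24)*26 = -2583 + (-16 - 24)*26 = -2583 - 40*26 = -2583 - 1040 = -3623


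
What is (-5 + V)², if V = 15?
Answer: 100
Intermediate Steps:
(-5 + V)² = (-5 + 15)² = 10² = 100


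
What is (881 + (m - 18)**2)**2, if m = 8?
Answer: 962361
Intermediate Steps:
(881 + (m - 18)**2)**2 = (881 + (8 - 18)**2)**2 = (881 + (-10)**2)**2 = (881 + 100)**2 = 981**2 = 962361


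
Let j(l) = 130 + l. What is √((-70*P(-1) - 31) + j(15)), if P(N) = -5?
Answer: 4*√29 ≈ 21.541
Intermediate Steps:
√((-70*P(-1) - 31) + j(15)) = √((-70*(-5) - 31) + (130 + 15)) = √((350 - 31) + 145) = √(319 + 145) = √464 = 4*√29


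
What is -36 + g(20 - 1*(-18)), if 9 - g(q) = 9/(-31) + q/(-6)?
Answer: -1895/93 ≈ -20.376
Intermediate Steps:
g(q) = 288/31 + q/6 (g(q) = 9 - (9/(-31) + q/(-6)) = 9 - (9*(-1/31) + q*(-1/6)) = 9 - (-9/31 - q/6) = 9 + (9/31 + q/6) = 288/31 + q/6)
-36 + g(20 - 1*(-18)) = -36 + (288/31 + (20 - 1*(-18))/6) = -36 + (288/31 + (20 + 18)/6) = -36 + (288/31 + (1/6)*38) = -36 + (288/31 + 19/3) = -36 + 1453/93 = -1895/93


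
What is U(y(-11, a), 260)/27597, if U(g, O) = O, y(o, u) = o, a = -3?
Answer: 260/27597 ≈ 0.0094213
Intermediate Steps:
U(y(-11, a), 260)/27597 = 260/27597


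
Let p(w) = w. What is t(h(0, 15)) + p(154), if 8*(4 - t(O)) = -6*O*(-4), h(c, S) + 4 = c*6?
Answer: 170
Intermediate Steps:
h(c, S) = -4 + 6*c (h(c, S) = -4 + c*6 = -4 + 6*c)
t(O) = 4 - 3*O (t(O) = 4 - (-6*O)*(-4)/8 = 4 - 3*O)
t(h(0, 15)) + p(154) = (4 - 3*(-4 + 6*0)) + 154 = (4 - 3*(-4 + 0)) + 154 = (4 - 3*(-4)) + 154 = (4 + 12) + 154 = 16 + 154 = 170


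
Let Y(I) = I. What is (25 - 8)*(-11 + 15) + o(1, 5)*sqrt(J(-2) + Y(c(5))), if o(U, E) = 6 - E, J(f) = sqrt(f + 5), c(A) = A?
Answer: 68 + sqrt(5 + sqrt(3)) ≈ 70.595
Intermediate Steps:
J(f) = sqrt(5 + f)
(25 - 8)*(-11 + 15) + o(1, 5)*sqrt(J(-2) + Y(c(5))) = (25 - 8)*(-11 + 15) + (6 - 1*5)*sqrt(sqrt(5 - 2) + 5) = 17*4 + (6 - 5)*sqrt(sqrt(3) + 5) = 68 + 1*sqrt(5 + sqrt(3)) = 68 + sqrt(5 + sqrt(3))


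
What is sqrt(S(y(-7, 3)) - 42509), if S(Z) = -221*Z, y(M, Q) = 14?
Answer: 9*I*sqrt(563) ≈ 213.55*I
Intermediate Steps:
sqrt(S(y(-7, 3)) - 42509) = sqrt(-221*14 - 42509) = sqrt(-3094 - 42509) = sqrt(-45603) = 9*I*sqrt(563)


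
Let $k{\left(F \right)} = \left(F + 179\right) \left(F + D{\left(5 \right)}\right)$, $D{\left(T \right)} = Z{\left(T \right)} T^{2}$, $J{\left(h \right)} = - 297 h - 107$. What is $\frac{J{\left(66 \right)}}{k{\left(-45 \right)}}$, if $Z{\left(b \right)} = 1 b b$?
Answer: $- \frac{19709}{77720} \approx -0.25359$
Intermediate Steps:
$Z{\left(b \right)} = b^{2}$ ($Z{\left(b \right)} = b b = b^{2}$)
$J{\left(h \right)} = -107 - 297 h$
$D{\left(T \right)} = T^{4}$ ($D{\left(T \right)} = T^{2} T^{2} = T^{4}$)
$k{\left(F \right)} = \left(179 + F\right) \left(625 + F\right)$ ($k{\left(F \right)} = \left(F + 179\right) \left(F + 5^{4}\right) = \left(179 + F\right) \left(F + 625\right) = \left(179 + F\right) \left(625 + F\right)$)
$\frac{J{\left(66 \right)}}{k{\left(-45 \right)}} = \frac{-107 - 19602}{111875 + \left(-45\right)^{2} + 804 \left(-45\right)} = \frac{-107 - 19602}{111875 + 2025 - 36180} = - \frac{19709}{77720}$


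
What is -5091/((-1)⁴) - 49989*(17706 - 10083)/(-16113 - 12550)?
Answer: 235142814/28663 ≈ 8203.7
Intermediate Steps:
-5091/((-1)⁴) - 49989*(17706 - 10083)/(-16113 - 12550) = -5091/1 - 49989/((-28663/7623)) = -5091*1 - 49989/((-28663*1/7623)) = -5091 - 49989/(-28663/7623) = -5091 - 49989*(-7623/28663) = -5091 + 381066147/28663 = 235142814/28663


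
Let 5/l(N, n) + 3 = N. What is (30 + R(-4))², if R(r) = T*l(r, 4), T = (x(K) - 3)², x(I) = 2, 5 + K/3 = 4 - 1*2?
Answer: 42025/49 ≈ 857.65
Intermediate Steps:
K = -9 (K = -15 + 3*(4 - 1*2) = -15 + 3*(4 - 2) = -15 + 3*2 = -15 + 6 = -9)
l(N, n) = 5/(-3 + N)
T = 1 (T = (2 - 3)² = (-1)² = 1)
R(r) = 5/(-3 + r) (R(r) = 1*(5/(-3 + r)) = 5/(-3 + r))
(30 + R(-4))² = (30 + 5/(-3 - 4))² = (30 + 5/(-7))² = (30 + 5*(-⅐))² = (30 - 5/7)² = (205/7)² = 42025/49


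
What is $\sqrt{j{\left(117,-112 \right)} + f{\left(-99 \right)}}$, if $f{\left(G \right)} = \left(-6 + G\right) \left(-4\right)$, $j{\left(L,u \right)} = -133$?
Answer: $\sqrt{287} \approx 16.941$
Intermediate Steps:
$f{\left(G \right)} = 24 - 4 G$
$\sqrt{j{\left(117,-112 \right)} + f{\left(-99 \right)}} = \sqrt{-133 + \left(24 - -396\right)} = \sqrt{-133 + \left(24 + 396\right)} = \sqrt{-133 + 420} = \sqrt{287}$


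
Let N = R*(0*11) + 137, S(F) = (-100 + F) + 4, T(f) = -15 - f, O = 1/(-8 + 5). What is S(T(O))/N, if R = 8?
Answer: -332/411 ≈ -0.80779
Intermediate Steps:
O = -⅓ (O = 1/(-3) = -⅓ ≈ -0.33333)
S(F) = -96 + F
N = 137 (N = 8*(0*11) + 137 = 8*0 + 137 = 0 + 137 = 137)
S(T(O))/N = (-96 + (-15 - 1*(-⅓)))/137 = (-96 + (-15 + ⅓))*(1/137) = (-96 - 44/3)*(1/137) = -332/3*1/137 = -332/411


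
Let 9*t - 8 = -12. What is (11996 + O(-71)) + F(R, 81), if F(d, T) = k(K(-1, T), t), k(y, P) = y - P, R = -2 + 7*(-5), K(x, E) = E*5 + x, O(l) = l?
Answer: 110965/9 ≈ 12329.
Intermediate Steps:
t = -4/9 (t = 8/9 + (⅑)*(-12) = 8/9 - 4/3 = -4/9 ≈ -0.44444)
K(x, E) = x + 5*E (K(x, E) = 5*E + x = x + 5*E)
R = -37 (R = -2 - 35 = -37)
F(d, T) = -5/9 + 5*T (F(d, T) = (-1 + 5*T) - 1*(-4/9) = (-1 + 5*T) + 4/9 = -5/9 + 5*T)
(11996 + O(-71)) + F(R, 81) = (11996 - 71) + (-5/9 + 5*81) = 11925 + (-5/9 + 405) = 11925 + 3640/9 = 110965/9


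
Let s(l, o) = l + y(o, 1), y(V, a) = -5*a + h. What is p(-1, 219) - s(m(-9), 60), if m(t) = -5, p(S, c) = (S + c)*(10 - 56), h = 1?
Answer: -10019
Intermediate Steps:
y(V, a) = 1 - 5*a (y(V, a) = -5*a + 1 = 1 - 5*a)
p(S, c) = -46*S - 46*c (p(S, c) = (S + c)*(-46) = -46*S - 46*c)
s(l, o) = -4 + l (s(l, o) = l + (1 - 5*1) = l + (1 - 5) = l - 4 = -4 + l)
p(-1, 219) - s(m(-9), 60) = (-46*(-1) - 46*219) - (-4 - 5) = (46 - 10074) - 1*(-9) = -10028 + 9 = -10019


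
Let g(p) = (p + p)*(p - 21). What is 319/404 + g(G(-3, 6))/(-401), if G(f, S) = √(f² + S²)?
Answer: 91559/162004 + 126*√5/401 ≈ 1.2678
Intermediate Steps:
G(f, S) = √(S² + f²)
g(p) = 2*p*(-21 + p) (g(p) = (2*p)*(-21 + p) = 2*p*(-21 + p))
319/404 + g(G(-3, 6))/(-401) = 319/404 + (2*√(6² + (-3)²)*(-21 + √(6² + (-3)²)))/(-401) = 319*(1/404) + (2*√(36 + 9)*(-21 + √(36 + 9)))*(-1/401) = 319/404 + (2*√45*(-21 + √45))*(-1/401) = 319/404 + (2*(3*√5)*(-21 + 3*√5))*(-1/401) = 319/404 + (6*√5*(-21 + 3*√5))*(-1/401) = 319/404 - 6*√5*(-21 + 3*√5)/401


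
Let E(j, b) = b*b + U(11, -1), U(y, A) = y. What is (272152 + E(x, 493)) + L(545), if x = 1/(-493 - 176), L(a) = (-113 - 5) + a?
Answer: 515639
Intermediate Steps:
L(a) = -118 + a
x = -1/669 (x = 1/(-669) = -1/669 ≈ -0.0014948)
E(j, b) = 11 + b² (E(j, b) = b*b + 11 = b² + 11 = 11 + b²)
(272152 + E(x, 493)) + L(545) = (272152 + (11 + 493²)) + (-118 + 545) = (272152 + (11 + 243049)) + 427 = (272152 + 243060) + 427 = 515212 + 427 = 515639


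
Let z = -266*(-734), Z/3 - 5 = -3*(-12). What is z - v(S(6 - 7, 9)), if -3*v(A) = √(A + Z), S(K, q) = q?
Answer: 195244 + 2*√33/3 ≈ 1.9525e+5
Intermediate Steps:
Z = 123 (Z = 15 + 3*(-3*(-12)) = 15 + 3*36 = 15 + 108 = 123)
v(A) = -√(123 + A)/3 (v(A) = -√(A + 123)/3 = -√(123 + A)/3)
z = 195244
z - v(S(6 - 7, 9)) = 195244 - (-1)*√(123 + 9)/3 = 195244 - (-1)*√132/3 = 195244 - (-1)*2*√33/3 = 195244 - (-2)*√33/3 = 195244 + 2*√33/3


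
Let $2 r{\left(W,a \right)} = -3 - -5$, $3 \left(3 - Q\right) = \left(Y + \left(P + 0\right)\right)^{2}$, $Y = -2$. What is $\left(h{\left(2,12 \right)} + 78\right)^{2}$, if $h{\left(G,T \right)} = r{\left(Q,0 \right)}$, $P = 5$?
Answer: $6241$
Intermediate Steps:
$Q = 0$ ($Q = 3 - \frac{\left(-2 + \left(5 + 0\right)\right)^{2}}{3} = 3 - \frac{\left(-2 + 5\right)^{2}}{3} = 3 - \frac{3^{2}}{3} = 3 - 3 = 0$)
$r{\left(W,a \right)} = 1$ ($r{\left(W,a \right)} = \frac{-3 - -5}{2} = \frac{-3 + 5}{2} = \frac{1}{2} \cdot 2 = 1$)
$h{\left(G,T \right)} = 1$
$\left(h{\left(2,12 \right)} + 78\right)^{2} = \left(1 + 78\right)^{2} = 79^{2} = 6241$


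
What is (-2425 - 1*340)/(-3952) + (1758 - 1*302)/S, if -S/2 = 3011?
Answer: 5448359/11899472 ≈ 0.45787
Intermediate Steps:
S = -6022 (S = -2*3011 = -6022)
(-2425 - 1*340)/(-3952) + (1758 - 1*302)/S = (-2425 - 1*340)/(-3952) + (1758 - 1*302)/(-6022) = (-2425 - 340)*(-1/3952) + (1758 - 302)*(-1/6022) = -2765*(-1/3952) + 1456*(-1/6022) = 2765/3952 - 728/3011 = 5448359/11899472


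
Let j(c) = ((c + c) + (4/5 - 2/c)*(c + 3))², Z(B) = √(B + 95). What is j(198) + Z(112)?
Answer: 8379022369/27225 + 3*√23 ≈ 3.0778e+5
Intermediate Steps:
Z(B) = √(95 + B)
j(c) = (2*c + (3 + c)*(⅘ - 2/c))² (j(c) = (2*c + (4*(⅕) - 2/c)*(3 + c))² = (2*c + (⅘ - 2/c)*(3 + c))² = (2*c + (3 + c)*(⅘ - 2/c))²)
j(198) + Z(112) = (4/25)*(-15 + 198 + 7*198²)²/198² + √(95 + 112) = (4/25)*(1/39204)*(-15 + 198 + 7*39204)² + √207 = (4/25)*(1/39204)*(-15 + 198 + 274428)² + 3*√23 = (4/25)*(1/39204)*274611² + 3*√23 = (4/25)*(1/39204)*75411201321 + 3*√23 = 8379022369/27225 + 3*√23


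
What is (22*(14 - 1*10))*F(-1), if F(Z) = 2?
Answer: 176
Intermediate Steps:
(22*(14 - 1*10))*F(-1) = (22*(14 - 1*10))*2 = (22*(14 - 10))*2 = (22*4)*2 = 88*2 = 176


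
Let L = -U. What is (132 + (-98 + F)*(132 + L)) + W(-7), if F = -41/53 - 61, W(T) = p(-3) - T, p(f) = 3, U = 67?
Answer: -542894/53 ≈ -10243.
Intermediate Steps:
L = -67 (L = -1*67 = -67)
W(T) = 3 - T
F = -3274/53 (F = -41*1/53 - 61 = -41/53 - 61 = -3274/53 ≈ -61.774)
(132 + (-98 + F)*(132 + L)) + W(-7) = (132 + (-98 - 3274/53)*(132 - 67)) + (3 - 1*(-7)) = (132 - 8468/53*65) + (3 + 7) = (132 - 550420/53) + 10 = -543424/53 + 10 = -542894/53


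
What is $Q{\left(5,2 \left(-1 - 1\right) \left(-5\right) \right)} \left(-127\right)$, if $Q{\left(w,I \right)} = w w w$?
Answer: $-15875$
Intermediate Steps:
$Q{\left(w,I \right)} = w^{3}$ ($Q{\left(w,I \right)} = w^{2} w = w^{3}$)
$Q{\left(5,2 \left(-1 - 1\right) \left(-5\right) \right)} \left(-127\right) = 5^{3} \left(-127\right) = 125 \left(-127\right) = -15875$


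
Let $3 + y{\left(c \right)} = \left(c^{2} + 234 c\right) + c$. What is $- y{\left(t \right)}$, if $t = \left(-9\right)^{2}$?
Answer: $-25593$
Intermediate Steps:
$t = 81$
$y{\left(c \right)} = -3 + c^{2} + 235 c$ ($y{\left(c \right)} = -3 + \left(\left(c^{2} + 234 c\right) + c\right) = -3 + \left(c^{2} + 235 c\right) = -3 + c^{2} + 235 c$)
$- y{\left(t \right)} = - (-3 + 81^{2} + 235 \cdot 81) = - (-3 + 6561 + 19035) = \left(-1\right) 25593 = -25593$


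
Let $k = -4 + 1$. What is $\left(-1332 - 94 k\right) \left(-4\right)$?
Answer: $4200$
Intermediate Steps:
$k = -3$
$\left(-1332 - 94 k\right) \left(-4\right) = \left(-1332 - -282\right) \left(-4\right) = \left(-1332 + 282\right) \left(-4\right) = \left(-1050\right) \left(-4\right) = 4200$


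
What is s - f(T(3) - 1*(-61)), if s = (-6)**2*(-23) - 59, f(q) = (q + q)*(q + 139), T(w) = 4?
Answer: -27407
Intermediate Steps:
f(q) = 2*q*(139 + q) (f(q) = (2*q)*(139 + q) = 2*q*(139 + q))
s = -887 (s = 36*(-23) - 59 = -828 - 59 = -887)
s - f(T(3) - 1*(-61)) = -887 - 2*(4 - 1*(-61))*(139 + (4 - 1*(-61))) = -887 - 2*(4 + 61)*(139 + (4 + 61)) = -887 - 2*65*(139 + 65) = -887 - 2*65*204 = -887 - 1*26520 = -887 - 26520 = -27407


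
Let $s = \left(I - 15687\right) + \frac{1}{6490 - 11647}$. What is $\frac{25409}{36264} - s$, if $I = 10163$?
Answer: $\frac{344397785743}{62337816} \approx 5524.7$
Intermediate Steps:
$s = - \frac{28487269}{5157}$ ($s = \left(10163 - 15687\right) + \frac{1}{6490 - 11647} = -5524 + \frac{1}{-5157} = -5524 - \frac{1}{5157} = - \frac{28487269}{5157} \approx -5524.0$)
$\frac{25409}{36264} - s = \frac{25409}{36264} - - \frac{28487269}{5157} = 25409 \cdot \frac{1}{36264} + \frac{28487269}{5157} = \frac{25409}{36264} + \frac{28487269}{5157} = \frac{344397785743}{62337816}$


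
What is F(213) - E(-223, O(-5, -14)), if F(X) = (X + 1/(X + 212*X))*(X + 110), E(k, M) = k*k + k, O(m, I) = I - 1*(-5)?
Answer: 875304440/45369 ≈ 19293.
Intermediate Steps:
O(m, I) = 5 + I (O(m, I) = I + 5 = 5 + I)
E(k, M) = k + k² (E(k, M) = k² + k = k + k²)
F(X) = (110 + X)*(X + 1/(213*X)) (F(X) = (X + 1/(213*X))*(110 + X) = (110 + X)*(X + 1/(213*X)))
F(213) - E(-223, O(-5, -14)) = (1/213 + 213² + 110*213 + (110/213)/213) - (-223)*(1 - 223) = (1/213 + 45369 + 23430 + (110/213)*(1/213)) - (-223)*(-222) = (1/213 + 45369 + 23430 + 110/45369) - 1*49506 = 3121342154/45369 - 49506 = 875304440/45369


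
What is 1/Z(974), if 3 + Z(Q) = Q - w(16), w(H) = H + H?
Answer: 1/939 ≈ 0.0010650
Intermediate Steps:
w(H) = 2*H
Z(Q) = -35 + Q (Z(Q) = -3 + (Q - 2*16) = -3 + (Q - 1*32) = -3 + (Q - 32) = -3 + (-32 + Q) = -35 + Q)
1/Z(974) = 1/(-35 + 974) = 1/939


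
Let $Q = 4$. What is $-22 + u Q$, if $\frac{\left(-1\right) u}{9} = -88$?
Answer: $3146$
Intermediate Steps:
$u = 792$ ($u = \left(-9\right) \left(-88\right) = 792$)
$-22 + u Q = -22 + 792 \cdot 4 = -22 + 3168 = 3146$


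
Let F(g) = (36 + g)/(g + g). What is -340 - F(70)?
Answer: -23853/70 ≈ -340.76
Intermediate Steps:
F(g) = (36 + g)/(2*g) (F(g) = (36 + g)/((2*g)) = (36 + g)*(1/(2*g)) = (36 + g)/(2*g))
-340 - F(70) = -340 - (36 + 70)/(2*70) = -340 - 106/(2*70) = -340 - 1*53/70 = -340 - 53/70 = -23853/70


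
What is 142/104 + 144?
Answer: 7559/52 ≈ 145.37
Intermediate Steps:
142/104 + 144 = 142*(1/104) + 144 = 71/52 + 144 = 7559/52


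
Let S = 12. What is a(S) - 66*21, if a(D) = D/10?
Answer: -6924/5 ≈ -1384.8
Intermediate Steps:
a(D) = D/10 (a(D) = D*(⅒) = D/10)
a(S) - 66*21 = (⅒)*12 - 66*21 = 6/5 - 1386 = -6924/5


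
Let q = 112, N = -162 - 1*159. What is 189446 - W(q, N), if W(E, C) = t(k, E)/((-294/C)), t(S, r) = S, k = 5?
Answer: 18565173/98 ≈ 1.8944e+5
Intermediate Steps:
N = -321 (N = -162 - 159 = -321)
W(E, C) = -5*C/294 (W(E, C) = 5/((-294/C)) = 5*(-C/294) = -5*C/294)
189446 - W(q, N) = 189446 - (-5)*(-321)/294 = 189446 - 1*535/98 = 189446 - 535/98 = 18565173/98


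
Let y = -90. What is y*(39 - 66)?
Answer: 2430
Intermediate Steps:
y*(39 - 66) = -90*(39 - 66) = -90*(-27) = 2430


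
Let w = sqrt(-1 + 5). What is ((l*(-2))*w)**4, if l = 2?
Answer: 4096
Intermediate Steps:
w = 2 (w = sqrt(4) = 2)
((l*(-2))*w)**4 = ((2*(-2))*2)**4 = (-4*2)**4 = (-8)**4 = 4096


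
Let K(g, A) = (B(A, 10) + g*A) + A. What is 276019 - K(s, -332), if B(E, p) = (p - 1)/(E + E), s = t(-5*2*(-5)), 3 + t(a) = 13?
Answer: 185701553/664 ≈ 2.7967e+5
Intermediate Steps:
t(a) = 10 (t(a) = -3 + 13 = 10)
s = 10
B(E, p) = (-1 + p)/(2*E) (B(E, p) = (-1 + p)/((2*E)) = (-1 + p)*(1/(2*E)) = (-1 + p)/(2*E))
K(g, A) = A + 9/(2*A) + A*g (K(g, A) = ((-1 + 10)/(2*A) + g*A) + A = ((½)*9/A + A*g) + A = (9/(2*A) + A*g) + A = A + 9/(2*A) + A*g)
276019 - K(s, -332) = 276019 - (-332 + (9/2)/(-332) - 332*10) = 276019 - (-332 + (9/2)*(-1/332) - 3320) = 276019 - (-332 - 9/664 - 3320) = 276019 - 1*(-2424937/664) = 276019 + 2424937/664 = 185701553/664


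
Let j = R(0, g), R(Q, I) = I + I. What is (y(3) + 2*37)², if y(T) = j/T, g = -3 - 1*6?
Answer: 4624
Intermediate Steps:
g = -9 (g = -3 - 6 = -9)
R(Q, I) = 2*I
j = -18 (j = 2*(-9) = -18)
y(T) = -18/T
(y(3) + 2*37)² = (-18/3 + 2*37)² = (-18*⅓ + 74)² = (-6 + 74)² = 68² = 4624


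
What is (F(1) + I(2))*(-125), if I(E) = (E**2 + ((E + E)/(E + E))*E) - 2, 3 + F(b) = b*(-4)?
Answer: 375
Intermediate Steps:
F(b) = -3 - 4*b (F(b) = -3 + b*(-4) = -3 - 4*b)
I(E) = -2 + E + E**2 (I(E) = (E**2 + ((2*E)/((2*E)))*E) - 2 = (E**2 + ((2*E)*(1/(2*E)))*E) - 2 = (E**2 + 1*E) - 2 = (E**2 + E) - 2 = (E + E**2) - 2 = -2 + E + E**2)
(F(1) + I(2))*(-125) = ((-3 - 4*1) + (-2 + 2 + 2**2))*(-125) = ((-3 - 4) + (-2 + 2 + 4))*(-125) = (-7 + 4)*(-125) = -3*(-125) = 375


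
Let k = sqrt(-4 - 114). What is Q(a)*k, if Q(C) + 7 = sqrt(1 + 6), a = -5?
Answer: I*sqrt(118)*(-7 + sqrt(7)) ≈ -47.299*I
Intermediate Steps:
Q(C) = -7 + sqrt(7) (Q(C) = -7 + sqrt(1 + 6) = -7 + sqrt(7))
k = I*sqrt(118) (k = sqrt(-118) = I*sqrt(118) ≈ 10.863*I)
Q(a)*k = (-7 + sqrt(7))*(I*sqrt(118)) = I*sqrt(118)*(-7 + sqrt(7))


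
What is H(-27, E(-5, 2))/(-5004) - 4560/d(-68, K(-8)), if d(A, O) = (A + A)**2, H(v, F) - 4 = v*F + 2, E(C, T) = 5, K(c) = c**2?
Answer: -53209/241026 ≈ -0.22076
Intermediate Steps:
H(v, F) = 6 + F*v (H(v, F) = 4 + (v*F + 2) = 4 + (F*v + 2) = 4 + (2 + F*v) = 6 + F*v)
d(A, O) = 4*A**2 (d(A, O) = (2*A)**2 = 4*A**2)
H(-27, E(-5, 2))/(-5004) - 4560/d(-68, K(-8)) = (6 + 5*(-27))/(-5004) - 4560/(4*(-68)**2) = (6 - 135)*(-1/5004) - 4560/(4*4624) = -129*(-1/5004) - 4560/18496 = 43/1668 - 4560*1/18496 = 43/1668 - 285/1156 = -53209/241026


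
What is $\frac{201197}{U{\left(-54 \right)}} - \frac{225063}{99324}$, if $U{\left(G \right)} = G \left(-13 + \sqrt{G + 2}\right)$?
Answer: $\frac{1098726833}{5065524} + \frac{201197 i \sqrt{13}}{5967} \approx 216.9 + 121.57 i$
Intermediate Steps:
$U{\left(G \right)} = G \left(-13 + \sqrt{2 + G}\right)$
$\frac{201197}{U{\left(-54 \right)}} - \frac{225063}{99324} = \frac{201197}{\left(-54\right) \left(-13 + \sqrt{2 - 54}\right)} - \frac{225063}{99324} = \frac{201197}{\left(-54\right) \left(-13 + \sqrt{-52}\right)} - \frac{25007}{11036} = \frac{201197}{\left(-54\right) \left(-13 + 2 i \sqrt{13}\right)} - \frac{25007}{11036} = \frac{201197}{702 - 108 i \sqrt{13}} - \frac{25007}{11036} = - \frac{25007}{11036} + \frac{201197}{702 - 108 i \sqrt{13}}$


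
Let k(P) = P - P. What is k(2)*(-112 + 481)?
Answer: 0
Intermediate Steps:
k(P) = 0
k(2)*(-112 + 481) = 0*(-112 + 481) = 0*369 = 0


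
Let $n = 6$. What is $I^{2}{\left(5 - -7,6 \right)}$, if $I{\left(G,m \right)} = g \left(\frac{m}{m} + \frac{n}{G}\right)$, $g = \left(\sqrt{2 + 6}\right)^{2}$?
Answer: $144$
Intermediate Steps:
$g = 8$ ($g = \left(\sqrt{8}\right)^{2} = \left(2 \sqrt{2}\right)^{2} = 8$)
$I{\left(G,m \right)} = 8 + \frac{48}{G}$ ($I{\left(G,m \right)} = 8 \left(\frac{m}{m} + \frac{6}{G}\right) = 8 \left(1 + \frac{6}{G}\right) = 8 + \frac{48}{G}$)
$I^{2}{\left(5 - -7,6 \right)} = \left(8 + \frac{48}{5 - -7}\right)^{2} = \left(8 + \frac{48}{5 + 7}\right)^{2} = \left(8 + \frac{48}{12}\right)^{2} = \left(8 + 48 \cdot \frac{1}{12}\right)^{2} = \left(8 + 4\right)^{2} = 12^{2} = 144$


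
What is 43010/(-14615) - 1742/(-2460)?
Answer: -8034527/3595290 ≈ -2.2347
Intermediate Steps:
43010/(-14615) - 1742/(-2460) = 43010*(-1/14615) - 1742*(-1/2460) = -8602/2923 + 871/1230 = -8034527/3595290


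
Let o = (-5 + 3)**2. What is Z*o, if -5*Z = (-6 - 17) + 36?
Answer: -52/5 ≈ -10.400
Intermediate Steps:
Z = -13/5 (Z = -((-6 - 17) + 36)/5 = -(-23 + 36)/5 = -1/5*13 = -13/5 ≈ -2.6000)
o = 4 (o = (-2)**2 = 4)
Z*o = -13/5*4 = -52/5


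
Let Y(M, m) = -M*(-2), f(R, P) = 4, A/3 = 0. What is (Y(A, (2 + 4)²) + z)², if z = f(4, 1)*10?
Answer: 1600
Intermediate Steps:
A = 0 (A = 3*0 = 0)
z = 40 (z = 4*10 = 40)
Y(M, m) = 2*M
(Y(A, (2 + 4)²) + z)² = (2*0 + 40)² = (0 + 40)² = 40² = 1600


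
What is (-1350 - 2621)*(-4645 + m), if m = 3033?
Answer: 6401252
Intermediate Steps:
(-1350 - 2621)*(-4645 + m) = (-1350 - 2621)*(-4645 + 3033) = -3971*(-1612) = 6401252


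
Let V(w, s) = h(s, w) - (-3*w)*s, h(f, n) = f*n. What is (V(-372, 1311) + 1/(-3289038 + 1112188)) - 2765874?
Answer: -10267422137701/2176850 ≈ -4.7166e+6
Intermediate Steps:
V(w, s) = 4*s*w (V(w, s) = s*w - (-3*w)*s = s*w - (-3)*s*w = s*w + 3*s*w = 4*s*w)
(V(-372, 1311) + 1/(-3289038 + 1112188)) - 2765874 = (4*1311*(-372) + 1/(-3289038 + 1112188)) - 2765874 = (-1950768 + 1/(-2176850)) - 2765874 = (-1950768 - 1/2176850) - 2765874 = -4246529320801/2176850 - 2765874 = -10267422137701/2176850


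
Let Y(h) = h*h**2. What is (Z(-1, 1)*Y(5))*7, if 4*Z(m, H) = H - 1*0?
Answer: 875/4 ≈ 218.75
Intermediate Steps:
Z(m, H) = H/4 (Z(m, H) = (H - 1*0)/4 = (H + 0)/4 = H/4)
Y(h) = h**3
(Z(-1, 1)*Y(5))*7 = (((1/4)*1)*5**3)*7 = ((1/4)*125)*7 = (125/4)*7 = 875/4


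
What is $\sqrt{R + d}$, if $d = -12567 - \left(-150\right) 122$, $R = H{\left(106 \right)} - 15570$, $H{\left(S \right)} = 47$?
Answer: $i \sqrt{9790} \approx 98.944 i$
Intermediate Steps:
$R = -15523$ ($R = 47 - 15570 = -15523$)
$d = 5733$ ($d = -12567 - -18300 = -12567 + 18300 = 5733$)
$\sqrt{R + d} = \sqrt{-15523 + 5733} = \sqrt{-9790} = i \sqrt{9790}$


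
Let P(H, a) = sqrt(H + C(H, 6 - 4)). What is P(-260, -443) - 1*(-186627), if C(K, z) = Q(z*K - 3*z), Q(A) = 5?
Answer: 186627 + I*sqrt(255) ≈ 1.8663e+5 + 15.969*I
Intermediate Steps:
C(K, z) = 5
P(H, a) = sqrt(5 + H) (P(H, a) = sqrt(H + 5) = sqrt(5 + H))
P(-260, -443) - 1*(-186627) = sqrt(5 - 260) - 1*(-186627) = sqrt(-255) + 186627 = I*sqrt(255) + 186627 = 186627 + I*sqrt(255)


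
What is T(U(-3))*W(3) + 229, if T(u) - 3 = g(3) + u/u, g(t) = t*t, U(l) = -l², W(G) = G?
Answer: 268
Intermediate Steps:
g(t) = t²
T(u) = 13 (T(u) = 3 + (3² + u/u) = 3 + (9 + 1) = 3 + 10 = 13)
T(U(-3))*W(3) + 229 = 13*3 + 229 = 39 + 229 = 268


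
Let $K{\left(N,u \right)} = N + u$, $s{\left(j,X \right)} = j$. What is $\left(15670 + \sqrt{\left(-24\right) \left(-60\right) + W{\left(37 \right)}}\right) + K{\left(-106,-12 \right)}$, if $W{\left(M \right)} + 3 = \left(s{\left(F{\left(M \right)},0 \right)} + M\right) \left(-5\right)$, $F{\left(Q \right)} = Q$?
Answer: $15552 + \sqrt{1067} \approx 15585.0$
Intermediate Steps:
$W{\left(M \right)} = -3 - 10 M$ ($W{\left(M \right)} = -3 + \left(M + M\right) \left(-5\right) = -3 + 2 M \left(-5\right) = -3 - 10 M$)
$\left(15670 + \sqrt{\left(-24\right) \left(-60\right) + W{\left(37 \right)}}\right) + K{\left(-106,-12 \right)} = \left(15670 + \sqrt{\left(-24\right) \left(-60\right) - 373}\right) - 118 = \left(15670 + \sqrt{1440 - 373}\right) - 118 = \left(15670 + \sqrt{1067}\right) - 118 = 15552 + \sqrt{1067}$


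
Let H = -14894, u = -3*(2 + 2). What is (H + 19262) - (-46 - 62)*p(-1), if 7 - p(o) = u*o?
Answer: 3828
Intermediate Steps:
u = -12 (u = -3*4 = -12)
p(o) = 7 + 12*o (p(o) = 7 - (-12)*o = 7 + 12*o)
(H + 19262) - (-46 - 62)*p(-1) = (-14894 + 19262) - (-46 - 62)*(7 + 12*(-1)) = 4368 - (-108)*(7 - 12) = 4368 - (-108)*(-5) = 4368 - 1*540 = 4368 - 540 = 3828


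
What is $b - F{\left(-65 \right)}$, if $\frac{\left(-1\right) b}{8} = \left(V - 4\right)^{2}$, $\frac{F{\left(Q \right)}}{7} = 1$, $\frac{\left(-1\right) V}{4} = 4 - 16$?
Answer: $-15495$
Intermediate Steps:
$V = 48$ ($V = - 4 \left(4 - 16\right) = \left(-4\right) \left(-12\right) = 48$)
$F{\left(Q \right)} = 7$ ($F{\left(Q \right)} = 7 \cdot 1 = 7$)
$b = -15488$ ($b = - 8 \left(48 - 4\right)^{2} = - 8 \cdot 44^{2} = \left(-8\right) 1936 = -15488$)
$b - F{\left(-65 \right)} = -15488 - 7 = -15495$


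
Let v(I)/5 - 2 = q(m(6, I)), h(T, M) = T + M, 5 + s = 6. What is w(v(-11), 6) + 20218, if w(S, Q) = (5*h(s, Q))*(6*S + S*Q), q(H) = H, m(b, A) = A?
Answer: 1318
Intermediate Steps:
s = 1 (s = -5 + 6 = 1)
h(T, M) = M + T
v(I) = 10 + 5*I
w(S, Q) = (5 + 5*Q)*(6*S + Q*S) (w(S, Q) = (5*(Q + 1))*(6*S + S*Q) = (5*(1 + Q))*(6*S + Q*S) = (5 + 5*Q)*(6*S + Q*S))
w(v(-11), 6) + 20218 = 5*(10 + 5*(-11))*(1 + 6)*(6 + 6) + 20218 = 5*(10 - 55)*7*12 + 20218 = 5*(-45)*7*12 + 20218 = -18900 + 20218 = 1318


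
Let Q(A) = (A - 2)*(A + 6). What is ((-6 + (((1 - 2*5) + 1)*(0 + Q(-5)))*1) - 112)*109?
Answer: -6758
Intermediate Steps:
Q(A) = (-2 + A)*(6 + A)
((-6 + (((1 - 2*5) + 1)*(0 + Q(-5)))*1) - 112)*109 = ((-6 + (((1 - 2*5) + 1)*(0 + (-12 + (-5)² + 4*(-5))))*1) - 112)*109 = ((-6 + (((1 - 10) + 1)*(0 + (-12 + 25 - 20)))*1) - 112)*109 = ((-6 + ((-9 + 1)*(0 - 7))*1) - 112)*109 = ((-6 - 8*(-7)*1) - 112)*109 = ((-6 + 56*1) - 112)*109 = ((-6 + 56) - 112)*109 = (50 - 112)*109 = -62*109 = -6758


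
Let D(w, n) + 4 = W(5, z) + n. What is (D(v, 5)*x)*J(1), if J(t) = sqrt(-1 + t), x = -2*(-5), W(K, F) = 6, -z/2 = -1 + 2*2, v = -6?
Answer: 0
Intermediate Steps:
z = -6 (z = -2*(-1 + 2*2) = -2*(-1 + 4) = -2*3 = -6)
D(w, n) = 2 + n (D(w, n) = -4 + (6 + n) = 2 + n)
x = 10
(D(v, 5)*x)*J(1) = ((2 + 5)*10)*sqrt(-1 + 1) = (7*10)*sqrt(0) = 70*0 = 0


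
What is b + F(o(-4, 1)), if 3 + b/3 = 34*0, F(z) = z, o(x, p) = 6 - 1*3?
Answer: -6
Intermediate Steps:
o(x, p) = 3 (o(x, p) = 6 - 3 = 3)
b = -9 (b = -9 + 3*(34*0) = -9 + 3*0 = -9 + 0 = -9)
b + F(o(-4, 1)) = -9 + 3 = -6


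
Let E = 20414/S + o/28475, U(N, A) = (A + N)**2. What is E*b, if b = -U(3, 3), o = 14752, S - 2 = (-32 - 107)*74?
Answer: 1288737246/24403075 ≈ 52.810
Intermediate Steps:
S = -10284 (S = 2 + (-32 - 107)*74 = 2 - 139*74 = 2 - 10286 = -10284)
b = -36 (b = -(3 + 3)**2 = -1*6**2 = -1*36 = -36)
E = -214789541/146418450 (E = 20414/(-10284) + 14752/28475 = 20414*(-1/10284) + 14752*(1/28475) = -10207/5142 + 14752/28475 = -214789541/146418450 ≈ -1.4670)
E*b = -214789541/146418450*(-36) = 1288737246/24403075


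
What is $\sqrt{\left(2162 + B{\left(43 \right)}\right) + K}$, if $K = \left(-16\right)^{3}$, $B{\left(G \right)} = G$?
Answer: $i \sqrt{1891} \approx 43.486 i$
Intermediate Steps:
$K = -4096$
$\sqrt{\left(2162 + B{\left(43 \right)}\right) + K} = \sqrt{\left(2162 + 43\right) - 4096} = \sqrt{2205 - 4096} = \sqrt{-1891} = i \sqrt{1891}$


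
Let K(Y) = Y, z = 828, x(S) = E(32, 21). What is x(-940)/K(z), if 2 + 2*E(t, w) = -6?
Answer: -1/207 ≈ -0.0048309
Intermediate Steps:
E(t, w) = -4 (E(t, w) = -1 + (½)*(-6) = -1 - 3 = -4)
x(S) = -4
x(-940)/K(z) = -4/828 = -4*1/828 = -1/207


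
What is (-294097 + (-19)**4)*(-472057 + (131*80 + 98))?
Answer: 75579184704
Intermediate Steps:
(-294097 + (-19)**4)*(-472057 + (131*80 + 98)) = (-294097 + 130321)*(-472057 + (10480 + 98)) = -163776*(-472057 + 10578) = -163776*(-461479) = 75579184704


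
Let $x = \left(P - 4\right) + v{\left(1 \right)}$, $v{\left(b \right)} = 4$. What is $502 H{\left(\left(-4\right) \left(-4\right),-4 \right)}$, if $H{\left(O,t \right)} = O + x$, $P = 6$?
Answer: $11044$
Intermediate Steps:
$x = 6$ ($x = \left(6 - 4\right) + 4 = 2 + 4 = 6$)
$H{\left(O,t \right)} = 6 + O$ ($H{\left(O,t \right)} = O + 6 = 6 + O$)
$502 H{\left(\left(-4\right) \left(-4\right),-4 \right)} = 502 \left(6 - -16\right) = 502 \left(6 + 16\right) = 502 \cdot 22 = 11044$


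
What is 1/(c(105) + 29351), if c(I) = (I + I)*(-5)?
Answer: 1/28301 ≈ 3.5334e-5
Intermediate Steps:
c(I) = -10*I (c(I) = (2*I)*(-5) = -10*I)
1/(c(105) + 29351) = 1/(-10*105 + 29351) = 1/(-1050 + 29351) = 1/28301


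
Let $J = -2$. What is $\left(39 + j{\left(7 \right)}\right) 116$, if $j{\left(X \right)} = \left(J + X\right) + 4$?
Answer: $5568$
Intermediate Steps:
$j{\left(X \right)} = 2 + X$ ($j{\left(X \right)} = \left(-2 + X\right) + 4 = 2 + X$)
$\left(39 + j{\left(7 \right)}\right) 116 = \left(39 + \left(2 + 7\right)\right) 116 = \left(39 + 9\right) 116 = 48 \cdot 116 = 5568$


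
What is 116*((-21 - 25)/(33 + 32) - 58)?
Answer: -442656/65 ≈ -6810.1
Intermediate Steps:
116*((-21 - 25)/(33 + 32) - 58) = 116*(-46/65 - 58) = 116*(-3816/65) = -442656/65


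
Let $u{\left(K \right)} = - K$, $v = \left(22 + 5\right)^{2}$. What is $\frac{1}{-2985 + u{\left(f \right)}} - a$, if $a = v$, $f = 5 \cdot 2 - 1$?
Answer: $- \frac{2182627}{2994} \approx -729.0$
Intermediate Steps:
$v = 729$ ($v = 27^{2} = 729$)
$f = 9$ ($f = 10 - 1 = 9$)
$a = 729$
$\frac{1}{-2985 + u{\left(f \right)}} - a = \frac{1}{-2985 - 9} - 729 = \frac{1}{-2994} - 729 = - \frac{1}{2994} - 729 = - \frac{2182627}{2994}$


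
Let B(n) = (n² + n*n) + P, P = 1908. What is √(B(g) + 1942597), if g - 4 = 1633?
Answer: √7304043 ≈ 2702.6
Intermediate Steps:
g = 1637 (g = 4 + 1633 = 1637)
B(n) = 1908 + 2*n² (B(n) = (n² + n*n) + 1908 = (n² + n²) + 1908 = 2*n² + 1908 = 1908 + 2*n²)
√(B(g) + 1942597) = √((1908 + 2*1637²) + 1942597) = √((1908 + 2*2679769) + 1942597) = √((1908 + 5359538) + 1942597) = √(5361446 + 1942597) = √7304043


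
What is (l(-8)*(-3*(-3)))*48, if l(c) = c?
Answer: -3456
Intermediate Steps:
(l(-8)*(-3*(-3)))*48 = -(-24)*(-3)*48 = -8*9*48 = -72*48 = -3456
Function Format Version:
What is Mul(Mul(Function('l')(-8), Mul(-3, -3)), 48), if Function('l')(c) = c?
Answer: -3456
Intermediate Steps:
Mul(Mul(Function('l')(-8), Mul(-3, -3)), 48) = Mul(Mul(-8, Mul(-3, -3)), 48) = Mul(Mul(-8, 9), 48) = Mul(-72, 48) = -3456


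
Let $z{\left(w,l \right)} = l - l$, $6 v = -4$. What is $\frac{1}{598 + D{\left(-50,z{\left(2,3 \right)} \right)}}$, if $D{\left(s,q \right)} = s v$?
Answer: $\frac{3}{1894} \approx 0.0015839$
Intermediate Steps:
$v = - \frac{2}{3}$ ($v = \frac{1}{6} \left(-4\right) = - \frac{2}{3} \approx -0.66667$)
$z{\left(w,l \right)} = 0$
$D{\left(s,q \right)} = - \frac{2 s}{3}$ ($D{\left(s,q \right)} = s \left(- \frac{2}{3}\right) = - \frac{2 s}{3}$)
$\frac{1}{598 + D{\left(-50,z{\left(2,3 \right)} \right)}} = \frac{1}{598 - - \frac{100}{3}} = \frac{1}{598 + \frac{100}{3}} = \frac{1}{\frac{1894}{3}} = \frac{3}{1894}$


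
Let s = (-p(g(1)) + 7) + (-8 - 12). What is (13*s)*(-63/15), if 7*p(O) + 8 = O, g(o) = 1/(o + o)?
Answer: 6513/10 ≈ 651.30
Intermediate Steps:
g(o) = 1/(2*o)
p(O) = -8/7 + O/7
s = -167/14 (s = (-(-8/7 + ((1/2)/1)/7) + 7) + (-8 - 12) = (-(-8/7 + ((1/2)*1)/7) + 7) - 20 = (-(-8/7 + (1/7)*(1/2)) + 7) - 20 = (-(-8/7 + 1/14) + 7) - 20 = (-1*(-15/14) + 7) - 20 = (15/14 + 7) - 20 = 113/14 - 20 = -167/14 ≈ -11.929)
(13*s)*(-63/15) = (13*(-167/14))*(-63/15) = -(-19539)/(2*15) = -2171/14*(-21/5) = 6513/10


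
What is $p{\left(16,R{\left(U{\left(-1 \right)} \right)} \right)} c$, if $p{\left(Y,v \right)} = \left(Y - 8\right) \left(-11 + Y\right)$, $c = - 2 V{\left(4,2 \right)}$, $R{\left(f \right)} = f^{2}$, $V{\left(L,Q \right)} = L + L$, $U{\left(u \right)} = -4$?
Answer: $-640$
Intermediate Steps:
$V{\left(L,Q \right)} = 2 L$
$c = -16$ ($c = - 2 \cdot 2 \cdot 4 = \left(-2\right) 8 = -16$)
$p{\left(Y,v \right)} = \left(-11 + Y\right) \left(-8 + Y\right)$ ($p{\left(Y,v \right)} = \left(-8 + Y\right) \left(-11 + Y\right) = \left(-11 + Y\right) \left(-8 + Y\right)$)
$p{\left(16,R{\left(U{\left(-1 \right)} \right)} \right)} c = \left(88 + 16^{2} - 304\right) \left(-16\right) = \left(88 + 256 - 304\right) \left(-16\right) = 40 \left(-16\right) = -640$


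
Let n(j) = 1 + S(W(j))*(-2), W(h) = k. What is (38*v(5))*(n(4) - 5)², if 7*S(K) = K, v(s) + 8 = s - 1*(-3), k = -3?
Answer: 0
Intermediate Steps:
W(h) = -3
v(s) = -5 + s (v(s) = -8 + (s - 1*(-3)) = -8 + (s + 3) = -8 + (3 + s) = -5 + s)
S(K) = K/7
n(j) = 13/7 (n(j) = 1 + ((⅐)*(-3))*(-2) = 1 - 3/7*(-2) = 1 + 6/7 = 13/7)
(38*v(5))*(n(4) - 5)² = (38*(-5 + 5))*(13/7 - 5)² = (38*0)*(-22/7)² = 0*(484/49) = 0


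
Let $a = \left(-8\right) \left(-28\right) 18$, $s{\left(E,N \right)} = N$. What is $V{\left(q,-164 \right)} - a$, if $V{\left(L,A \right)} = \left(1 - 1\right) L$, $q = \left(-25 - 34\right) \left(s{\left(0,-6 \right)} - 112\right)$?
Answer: $-4032$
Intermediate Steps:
$a = 4032$ ($a = 224 \cdot 18 = 4032$)
$q = 6962$ ($q = \left(-25 - 34\right) \left(-6 - 112\right) = \left(-59\right) \left(-118\right) = 6962$)
$V{\left(L,A \right)} = 0$ ($V{\left(L,A \right)} = 0 L = 0$)
$V{\left(q,-164 \right)} - a = 0 - 4032 = -4032$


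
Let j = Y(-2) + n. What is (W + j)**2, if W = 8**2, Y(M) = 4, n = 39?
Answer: 11449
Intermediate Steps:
W = 64
j = 43 (j = 4 + 39 = 43)
(W + j)**2 = (64 + 43)**2 = 107**2 = 11449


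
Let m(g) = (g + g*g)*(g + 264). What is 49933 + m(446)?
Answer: 141596953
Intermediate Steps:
m(g) = (264 + g)*(g + g²) (m(g) = (g + g²)*(264 + g) = (264 + g)*(g + g²))
49933 + m(446) = 49933 + 446*(264 + 446² + 265*446) = 49933 + 446*(264 + 198916 + 118190) = 49933 + 446*317370 = 49933 + 141547020 = 141596953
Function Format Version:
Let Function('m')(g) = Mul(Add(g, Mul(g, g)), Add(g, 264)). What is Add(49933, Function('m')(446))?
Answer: 141596953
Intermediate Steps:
Function('m')(g) = Mul(Add(264, g), Add(g, Pow(g, 2))) (Function('m')(g) = Mul(Add(g, Pow(g, 2)), Add(264, g)) = Mul(Add(264, g), Add(g, Pow(g, 2))))
Add(49933, Function('m')(446)) = Add(49933, Mul(446, Add(264, Pow(446, 2), Mul(265, 446)))) = Add(49933, Mul(446, Add(264, 198916, 118190))) = Add(49933, Mul(446, 317370)) = Add(49933, 141547020) = 141596953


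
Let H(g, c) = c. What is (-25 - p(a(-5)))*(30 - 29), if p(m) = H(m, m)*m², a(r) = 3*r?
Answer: 3350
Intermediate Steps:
p(m) = m³ (p(m) = m*m² = m³)
(-25 - p(a(-5)))*(30 - 29) = (-25 - (3*(-5))³)*(30 - 29) = (-25 - 1*(-15)³)*1 = (-25 - 1*(-3375))*1 = (-25 + 3375)*1 = 3350*1 = 3350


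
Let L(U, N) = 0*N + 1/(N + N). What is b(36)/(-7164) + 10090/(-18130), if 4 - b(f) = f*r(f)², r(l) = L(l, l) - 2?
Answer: -1004870795/1870319808 ≈ -0.53727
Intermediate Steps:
L(U, N) = 1/(2*N) (L(U, N) = 0 + 1/(2*N) = 1/(2*N))
r(l) = -2 + 1/(2*l) (r(l) = 1/(2*l) - 2 = -2 + 1/(2*l))
b(f) = 4 - f*(-2 + 1/(2*f))²
b(36)/(-7164) + 10090/(-18130) = (4 - ¼*(-1 + 4*36)²/36)/(-7164) + 10090/(-18130) = (4 - ¼*1/36*(-1 + 144)²)*(-1/7164) + 10090*(-1/18130) = (4 - ¼*1/36*143²)*(-1/7164) - 1009/1813 = (4 - ¼*1/36*20449)*(-1/7164) - 1009/1813 = (4 - 20449/144)*(-1/7164) - 1009/1813 = -19873/144*(-1/7164) - 1009/1813 = 19873/1031616 - 1009/1813 = -1004870795/1870319808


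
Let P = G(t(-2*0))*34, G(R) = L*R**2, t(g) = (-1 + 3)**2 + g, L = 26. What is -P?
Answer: -14144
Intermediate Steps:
t(g) = 4 + g (t(g) = 2**2 + g = 4 + g)
G(R) = 26*R**2
P = 14144 (P = (26*(4 - 2*0)**2)*34 = (26*(4 + 0)**2)*34 = (26*4**2)*34 = (26*16)*34 = 416*34 = 14144)
-P = -1*14144 = -14144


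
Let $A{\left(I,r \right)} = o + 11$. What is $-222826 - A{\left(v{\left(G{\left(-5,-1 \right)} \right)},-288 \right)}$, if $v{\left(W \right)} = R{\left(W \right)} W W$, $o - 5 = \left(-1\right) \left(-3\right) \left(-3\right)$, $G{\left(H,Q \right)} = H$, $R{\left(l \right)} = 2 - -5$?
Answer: $-222833$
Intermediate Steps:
$R{\left(l \right)} = 7$ ($R{\left(l \right)} = 2 + 5 = 7$)
$o = -4$ ($o = 5 + \left(-1\right) \left(-3\right) \left(-3\right) = 5 + 3 \left(-3\right) = 5 - 9 = -4$)
$v{\left(W \right)} = 7 W^{2}$ ($v{\left(W \right)} = 7 W W = 7 W^{2}$)
$A{\left(I,r \right)} = 7$ ($A{\left(I,r \right)} = -4 + 11 = 7$)
$-222826 - A{\left(v{\left(G{\left(-5,-1 \right)} \right)},-288 \right)} = -222826 - 7 = -222833$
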